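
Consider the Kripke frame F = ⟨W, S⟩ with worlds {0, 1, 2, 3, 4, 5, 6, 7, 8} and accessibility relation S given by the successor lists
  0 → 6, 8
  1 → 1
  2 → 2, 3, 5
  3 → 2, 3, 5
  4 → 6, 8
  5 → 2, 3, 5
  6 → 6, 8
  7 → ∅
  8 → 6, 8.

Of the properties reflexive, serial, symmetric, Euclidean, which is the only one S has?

Euclidean

Reflexive: no — 0 is not related to itself.
Serial: no — 7 has no S-successor.
Symmetric: no — 0 S 6 but not 6 S 0.
Euclidean: yes — any two successors of a common world are S-related.
Only Euclidean holds.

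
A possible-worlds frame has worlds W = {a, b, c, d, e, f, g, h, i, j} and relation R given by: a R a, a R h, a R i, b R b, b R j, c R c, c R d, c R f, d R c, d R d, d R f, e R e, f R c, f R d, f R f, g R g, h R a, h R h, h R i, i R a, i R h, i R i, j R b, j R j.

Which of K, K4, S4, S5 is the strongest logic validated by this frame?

S5

Transitive (axiom 4): yes — every two-step R-path is closed by a direct edge.
Reflexive (axiom T): yes — every world is R-related to itself.
Euclidean (axiom 5): yes — any two successors of a common world are R-related.
So F validates K, K4, S4, S5. The strongest is S5.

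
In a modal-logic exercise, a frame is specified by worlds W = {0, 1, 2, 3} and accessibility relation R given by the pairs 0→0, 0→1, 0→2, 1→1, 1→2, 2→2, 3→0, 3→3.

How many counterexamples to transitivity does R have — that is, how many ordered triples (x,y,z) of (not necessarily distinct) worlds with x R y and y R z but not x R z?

2

Enumerating: (3,0,1), (3,0,2).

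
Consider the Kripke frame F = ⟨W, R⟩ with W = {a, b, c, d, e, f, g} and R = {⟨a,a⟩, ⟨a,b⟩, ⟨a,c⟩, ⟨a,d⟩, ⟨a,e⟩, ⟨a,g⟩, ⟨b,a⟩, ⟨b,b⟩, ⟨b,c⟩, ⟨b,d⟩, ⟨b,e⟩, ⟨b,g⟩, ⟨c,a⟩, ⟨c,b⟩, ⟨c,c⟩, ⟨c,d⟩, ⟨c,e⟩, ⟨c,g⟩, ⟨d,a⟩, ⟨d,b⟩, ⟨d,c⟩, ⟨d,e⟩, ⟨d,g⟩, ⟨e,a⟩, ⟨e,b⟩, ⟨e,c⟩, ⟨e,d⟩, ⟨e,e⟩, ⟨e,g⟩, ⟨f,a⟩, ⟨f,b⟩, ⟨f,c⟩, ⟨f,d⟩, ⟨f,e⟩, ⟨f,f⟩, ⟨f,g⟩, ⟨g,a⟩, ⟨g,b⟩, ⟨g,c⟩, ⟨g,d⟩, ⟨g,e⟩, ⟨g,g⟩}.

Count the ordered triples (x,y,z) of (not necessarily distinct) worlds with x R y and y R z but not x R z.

Enumerating: (d,a,d), (d,b,d), (d,c,d), (d,e,d), (d,g,d).

5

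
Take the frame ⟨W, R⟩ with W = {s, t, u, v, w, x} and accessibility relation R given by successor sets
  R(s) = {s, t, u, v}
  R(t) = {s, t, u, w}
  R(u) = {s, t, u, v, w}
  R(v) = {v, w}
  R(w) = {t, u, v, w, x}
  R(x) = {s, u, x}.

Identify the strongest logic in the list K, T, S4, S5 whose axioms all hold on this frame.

Reflexive (axiom T): yes — every world is R-related to itself.
Transitive (axiom 4): no — s R t and t R w, but not s R w.
Euclidean (axiom 5): no — s R t and s R v, but not t R v.
So F validates K, T; S4 would additionally require R to be transitive. The strongest is T.

T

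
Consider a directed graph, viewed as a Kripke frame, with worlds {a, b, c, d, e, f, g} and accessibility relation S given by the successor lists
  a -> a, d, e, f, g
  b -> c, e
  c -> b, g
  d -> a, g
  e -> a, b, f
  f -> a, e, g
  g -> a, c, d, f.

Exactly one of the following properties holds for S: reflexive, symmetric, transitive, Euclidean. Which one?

symmetric

Reflexive: no — b is not related to itself.
Symmetric: yes — every pair in S has its reverse in S.
Transitive: no — a S e and e S b, but not a S b.
Euclidean: no — a S d and a S e, but not d S e.
Only symmetric holds.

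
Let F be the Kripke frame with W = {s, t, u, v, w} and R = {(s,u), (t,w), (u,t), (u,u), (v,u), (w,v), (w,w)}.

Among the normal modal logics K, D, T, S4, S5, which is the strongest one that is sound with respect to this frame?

Serial (axiom D): yes — every world has a successor (e.g. s R u).
Reflexive (axiom T): no — s is not related to itself.
Transitive (axiom 4): no — s R u and u R t, but not s R t.
Euclidean (axiom 5): no — u R t and u R t, but not t R t.
So F validates K, D; T would additionally require R to be reflexive. The strongest is D.

D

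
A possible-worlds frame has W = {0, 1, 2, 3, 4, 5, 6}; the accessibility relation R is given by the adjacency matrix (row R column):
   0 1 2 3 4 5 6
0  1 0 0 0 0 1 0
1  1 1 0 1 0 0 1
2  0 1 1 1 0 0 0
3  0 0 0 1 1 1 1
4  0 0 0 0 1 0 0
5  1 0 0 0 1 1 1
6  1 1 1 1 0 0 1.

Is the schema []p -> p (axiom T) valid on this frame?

The schema T characterises exactly the reflexive frames.
Reflexive: yes — every world is R-related to itself.

Yes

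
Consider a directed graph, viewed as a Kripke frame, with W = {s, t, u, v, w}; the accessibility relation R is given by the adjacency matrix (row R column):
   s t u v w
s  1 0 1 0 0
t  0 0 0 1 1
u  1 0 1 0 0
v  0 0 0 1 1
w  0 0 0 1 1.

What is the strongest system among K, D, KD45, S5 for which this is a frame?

Serial (axiom D): yes — every world has a successor (e.g. s R s).
Euclidean (axiom 5): yes — any two successors of a common world are R-related.
Transitive (axiom 4): yes — every two-step R-path is closed by a direct edge.
Reflexive (axiom T): no — t is not related to itself.
So F validates K, D, KD45; S5 would additionally require R to be reflexive. The strongest is KD45.

KD45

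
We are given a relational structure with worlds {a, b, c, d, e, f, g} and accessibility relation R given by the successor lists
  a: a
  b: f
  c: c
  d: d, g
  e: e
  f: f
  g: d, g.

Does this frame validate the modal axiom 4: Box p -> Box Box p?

By correspondence theory, 4 is valid on a frame iff R is transitive.
Transitive: yes — every two-step R-path is closed by a direct edge.

Yes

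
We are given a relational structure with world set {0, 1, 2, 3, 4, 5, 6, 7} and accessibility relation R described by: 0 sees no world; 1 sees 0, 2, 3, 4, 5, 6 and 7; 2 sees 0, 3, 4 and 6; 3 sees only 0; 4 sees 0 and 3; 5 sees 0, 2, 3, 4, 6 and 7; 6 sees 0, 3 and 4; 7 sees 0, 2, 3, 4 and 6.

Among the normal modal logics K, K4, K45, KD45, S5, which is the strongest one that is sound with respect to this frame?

Transitive (axiom 4): yes — every two-step R-path is closed by a direct edge.
Euclidean (axiom 5): no — 1 R 0 and 1 R 2, but not 0 R 2.
Serial (axiom D): no — 0 has no R-successor.
Reflexive (axiom T): no — 0 is not related to itself.
So F validates K, K4; K45 would additionally require R to be Euclidean. The strongest is K4.

K4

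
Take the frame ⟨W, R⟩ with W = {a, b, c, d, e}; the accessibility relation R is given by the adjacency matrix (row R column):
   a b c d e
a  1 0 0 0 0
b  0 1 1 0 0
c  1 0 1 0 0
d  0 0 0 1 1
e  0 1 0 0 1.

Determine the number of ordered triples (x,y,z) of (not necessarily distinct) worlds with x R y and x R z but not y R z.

4

Enumerating: (b,c,b), (c,a,c), (d,e,d), (e,b,e).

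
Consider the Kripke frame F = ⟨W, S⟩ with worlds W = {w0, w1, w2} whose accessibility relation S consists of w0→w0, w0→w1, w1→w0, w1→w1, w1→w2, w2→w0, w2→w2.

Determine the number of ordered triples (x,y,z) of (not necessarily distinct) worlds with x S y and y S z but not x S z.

Enumerating: (w0,w1,w2), (w2,w0,w1).

2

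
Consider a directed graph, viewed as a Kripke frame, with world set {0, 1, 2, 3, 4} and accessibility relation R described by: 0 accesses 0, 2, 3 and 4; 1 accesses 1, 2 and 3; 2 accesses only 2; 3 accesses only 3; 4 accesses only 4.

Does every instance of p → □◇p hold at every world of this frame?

The schema B characterises exactly the symmetric frames.
Symmetric: no — 0 R 2 but not 2 R 0.

No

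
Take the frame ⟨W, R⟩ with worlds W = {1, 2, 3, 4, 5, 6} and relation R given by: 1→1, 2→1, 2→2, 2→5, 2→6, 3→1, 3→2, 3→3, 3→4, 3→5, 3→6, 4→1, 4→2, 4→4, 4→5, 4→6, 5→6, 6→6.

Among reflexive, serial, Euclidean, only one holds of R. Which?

serial

Reflexive: no — 5 is not related to itself.
Serial: yes — every world has a successor (e.g. 1 R 1).
Euclidean: no — 2 R 1 and 2 R 5, but not 1 R 5.
Only serial holds.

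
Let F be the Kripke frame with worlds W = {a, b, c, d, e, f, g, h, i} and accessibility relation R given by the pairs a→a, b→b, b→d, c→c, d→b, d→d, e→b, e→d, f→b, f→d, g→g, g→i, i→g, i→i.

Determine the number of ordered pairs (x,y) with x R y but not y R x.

Enumerating: (e,b), (e,d), (f,b), (f,d).

4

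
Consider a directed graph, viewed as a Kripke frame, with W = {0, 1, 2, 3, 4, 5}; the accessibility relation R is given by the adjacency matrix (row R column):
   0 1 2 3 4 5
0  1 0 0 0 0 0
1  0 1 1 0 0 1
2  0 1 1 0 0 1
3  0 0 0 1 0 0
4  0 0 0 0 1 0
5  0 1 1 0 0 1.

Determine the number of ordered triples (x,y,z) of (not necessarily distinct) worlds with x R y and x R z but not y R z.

R is Euclidean; there are no such tuples.

0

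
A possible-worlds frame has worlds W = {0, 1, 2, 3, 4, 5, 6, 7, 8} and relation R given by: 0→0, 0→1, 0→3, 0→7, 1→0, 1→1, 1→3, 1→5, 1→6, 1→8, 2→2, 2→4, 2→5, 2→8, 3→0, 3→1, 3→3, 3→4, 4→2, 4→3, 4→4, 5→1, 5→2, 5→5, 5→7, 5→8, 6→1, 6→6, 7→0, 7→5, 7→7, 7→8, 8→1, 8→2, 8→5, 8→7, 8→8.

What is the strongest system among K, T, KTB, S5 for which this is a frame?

KTB

Reflexive (axiom T): yes — every world is R-related to itself.
Symmetric (axiom B): yes — every pair in R has its reverse in R.
Euclidean (axiom 5): no — 0 R 1 and 0 R 7, but not 1 R 7.
So F validates K, T, KTB; S5 would additionally require R to be Euclidean. The strongest is KTB.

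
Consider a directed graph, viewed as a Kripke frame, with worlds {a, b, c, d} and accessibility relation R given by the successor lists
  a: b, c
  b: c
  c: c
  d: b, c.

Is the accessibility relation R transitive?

Transitive: yes — every two-step R-path is closed by a direct edge.

Yes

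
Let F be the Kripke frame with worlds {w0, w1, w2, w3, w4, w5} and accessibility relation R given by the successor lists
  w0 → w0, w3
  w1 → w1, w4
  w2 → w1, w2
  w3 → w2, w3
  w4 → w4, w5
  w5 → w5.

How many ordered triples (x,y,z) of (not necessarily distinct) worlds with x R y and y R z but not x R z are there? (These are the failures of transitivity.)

4

Enumerating: (w0,w3,w2), (w1,w4,w5), (w2,w1,w4), (w3,w2,w1).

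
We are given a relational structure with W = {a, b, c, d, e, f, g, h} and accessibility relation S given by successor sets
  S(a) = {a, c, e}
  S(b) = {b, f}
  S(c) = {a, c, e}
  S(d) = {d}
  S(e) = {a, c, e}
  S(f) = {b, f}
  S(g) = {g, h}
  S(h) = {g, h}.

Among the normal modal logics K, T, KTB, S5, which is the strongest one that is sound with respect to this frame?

S5

Reflexive (axiom T): yes — every world is S-related to itself.
Symmetric (axiom B): yes — every pair in S has its reverse in S.
Euclidean (axiom 5): yes — any two successors of a common world are S-related.
So F validates K, T, KTB, S5. The strongest is S5.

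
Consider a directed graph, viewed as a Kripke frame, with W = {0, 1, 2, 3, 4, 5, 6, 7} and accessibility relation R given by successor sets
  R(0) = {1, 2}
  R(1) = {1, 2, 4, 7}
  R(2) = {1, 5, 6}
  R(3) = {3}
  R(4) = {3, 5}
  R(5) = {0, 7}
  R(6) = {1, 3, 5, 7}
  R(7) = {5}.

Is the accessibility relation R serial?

Yes

Serial: yes — every world has a successor (e.g. 0 R 1).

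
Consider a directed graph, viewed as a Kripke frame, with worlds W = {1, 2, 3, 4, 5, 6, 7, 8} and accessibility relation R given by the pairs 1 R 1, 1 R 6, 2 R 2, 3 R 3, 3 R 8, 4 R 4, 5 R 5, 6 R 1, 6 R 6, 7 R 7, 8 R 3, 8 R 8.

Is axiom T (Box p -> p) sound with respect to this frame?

The schema T characterises exactly the reflexive frames.
Reflexive: yes — every world is R-related to itself.

Yes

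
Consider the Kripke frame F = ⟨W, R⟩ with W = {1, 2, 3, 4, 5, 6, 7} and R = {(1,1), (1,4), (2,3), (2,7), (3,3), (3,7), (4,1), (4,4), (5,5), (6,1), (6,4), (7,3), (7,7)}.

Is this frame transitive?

Transitive: yes — every two-step R-path is closed by a direct edge.

Yes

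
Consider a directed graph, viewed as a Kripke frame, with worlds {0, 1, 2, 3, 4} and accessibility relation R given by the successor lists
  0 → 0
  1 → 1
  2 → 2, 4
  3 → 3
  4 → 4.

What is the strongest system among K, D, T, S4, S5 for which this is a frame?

S4

Serial (axiom D): yes — every world has a successor (e.g. 0 R 0).
Reflexive (axiom T): yes — every world is R-related to itself.
Transitive (axiom 4): yes — every two-step R-path is closed by a direct edge.
Euclidean (axiom 5): no — 2 R 4 and 2 R 2, but not 4 R 2.
So F validates K, D, T, S4; S5 would additionally require R to be Euclidean. The strongest is S4.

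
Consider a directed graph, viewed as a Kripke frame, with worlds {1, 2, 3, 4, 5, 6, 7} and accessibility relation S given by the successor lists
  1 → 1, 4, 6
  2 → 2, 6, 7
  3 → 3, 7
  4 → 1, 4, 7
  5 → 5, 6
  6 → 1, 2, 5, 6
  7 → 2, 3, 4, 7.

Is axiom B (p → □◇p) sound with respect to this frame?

By correspondence theory, B is valid on a frame iff S is symmetric.
Symmetric: yes — every pair in S has its reverse in S.

Yes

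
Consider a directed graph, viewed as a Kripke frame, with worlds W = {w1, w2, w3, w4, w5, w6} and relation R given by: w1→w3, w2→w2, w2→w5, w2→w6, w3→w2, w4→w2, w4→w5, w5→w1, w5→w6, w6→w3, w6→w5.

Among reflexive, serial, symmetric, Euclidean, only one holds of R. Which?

serial

Reflexive: no — w1 is not related to itself.
Serial: yes — every world has a successor (e.g. w1 R w3).
Symmetric: no — w1 R w3 but not w3 R w1.
Euclidean: no — w4 R w5 and w4 R w2, but not w5 R w2.
Only serial holds.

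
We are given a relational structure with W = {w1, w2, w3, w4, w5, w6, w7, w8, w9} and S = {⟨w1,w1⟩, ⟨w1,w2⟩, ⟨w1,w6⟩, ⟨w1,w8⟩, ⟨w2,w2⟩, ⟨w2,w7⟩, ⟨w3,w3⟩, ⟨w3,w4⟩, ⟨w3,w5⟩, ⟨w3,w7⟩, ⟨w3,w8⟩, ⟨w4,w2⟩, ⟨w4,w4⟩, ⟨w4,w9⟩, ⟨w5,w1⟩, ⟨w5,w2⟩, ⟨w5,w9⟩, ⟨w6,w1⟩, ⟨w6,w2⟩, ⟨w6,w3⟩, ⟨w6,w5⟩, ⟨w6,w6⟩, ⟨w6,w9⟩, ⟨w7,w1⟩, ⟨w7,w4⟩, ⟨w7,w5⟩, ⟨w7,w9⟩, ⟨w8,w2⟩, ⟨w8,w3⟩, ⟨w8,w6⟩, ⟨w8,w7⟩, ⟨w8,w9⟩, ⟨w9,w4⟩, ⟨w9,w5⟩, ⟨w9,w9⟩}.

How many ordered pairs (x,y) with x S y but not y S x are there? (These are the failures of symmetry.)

21

Enumerating: (w1,w2), (w1,w8), (w2,w7), (w3,w4), (w3,w5), (w3,w7), (w4,w2), (w5,w1), (w5,w2), (w6,w2), (w6,w3), (w6,w5), … and 9 more.
Total: 21.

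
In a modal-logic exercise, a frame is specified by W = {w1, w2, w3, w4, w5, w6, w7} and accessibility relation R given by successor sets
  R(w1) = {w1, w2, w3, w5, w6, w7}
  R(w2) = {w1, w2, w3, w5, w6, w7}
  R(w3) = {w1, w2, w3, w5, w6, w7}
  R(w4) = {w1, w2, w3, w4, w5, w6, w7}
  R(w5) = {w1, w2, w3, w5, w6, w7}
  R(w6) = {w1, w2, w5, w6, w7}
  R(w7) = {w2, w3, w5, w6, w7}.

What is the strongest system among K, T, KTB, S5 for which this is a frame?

T

Reflexive (axiom T): yes — every world is R-related to itself.
Symmetric (axiom B): no — w1 R w7 but not w7 R w1.
Euclidean (axiom 5): no — w1 R w6 and w1 R w3, but not w6 R w3.
So F validates K, T; KTB would additionally require R to be symmetric. The strongest is T.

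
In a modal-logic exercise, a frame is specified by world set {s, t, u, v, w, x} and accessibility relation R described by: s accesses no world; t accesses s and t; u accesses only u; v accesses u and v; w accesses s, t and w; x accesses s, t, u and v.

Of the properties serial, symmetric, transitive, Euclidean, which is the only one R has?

Serial: no — s has no R-successor.
Symmetric: no — t R s but not s R t.
Transitive: yes — every two-step R-path is closed by a direct edge.
Euclidean: no — w R s and w R t, but not s R t.
Only transitive holds.

transitive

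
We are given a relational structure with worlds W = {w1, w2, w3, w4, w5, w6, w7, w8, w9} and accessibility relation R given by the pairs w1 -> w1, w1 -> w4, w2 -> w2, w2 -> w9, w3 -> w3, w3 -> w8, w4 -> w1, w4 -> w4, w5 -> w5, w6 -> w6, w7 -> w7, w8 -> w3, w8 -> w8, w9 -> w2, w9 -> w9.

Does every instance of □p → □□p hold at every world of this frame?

The schema 4 characterises exactly the transitive frames.
Transitive: yes — every two-step R-path is closed by a direct edge.

Yes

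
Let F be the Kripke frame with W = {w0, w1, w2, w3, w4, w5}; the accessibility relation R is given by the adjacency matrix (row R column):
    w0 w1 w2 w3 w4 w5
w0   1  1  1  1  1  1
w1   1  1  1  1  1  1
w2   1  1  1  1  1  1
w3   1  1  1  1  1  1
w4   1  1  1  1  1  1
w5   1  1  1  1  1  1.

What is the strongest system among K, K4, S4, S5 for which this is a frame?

S5

Transitive (axiom 4): yes — every two-step R-path is closed by a direct edge.
Reflexive (axiom T): yes — every world is R-related to itself.
Euclidean (axiom 5): yes — any two successors of a common world are R-related.
So F validates K, K4, S4, S5. The strongest is S5.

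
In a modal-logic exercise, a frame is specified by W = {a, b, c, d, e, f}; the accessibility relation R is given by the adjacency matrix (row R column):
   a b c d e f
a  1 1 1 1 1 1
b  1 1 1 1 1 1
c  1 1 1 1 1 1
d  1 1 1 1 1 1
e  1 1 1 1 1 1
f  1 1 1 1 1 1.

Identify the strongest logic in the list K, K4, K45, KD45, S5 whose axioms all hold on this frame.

Transitive (axiom 4): yes — every two-step R-path is closed by a direct edge.
Euclidean (axiom 5): yes — any two successors of a common world are R-related.
Serial (axiom D): yes — every world has a successor (e.g. a R a).
Reflexive (axiom T): yes — every world is R-related to itself.
So F validates K, K4, K45, KD45, S5. The strongest is S5.

S5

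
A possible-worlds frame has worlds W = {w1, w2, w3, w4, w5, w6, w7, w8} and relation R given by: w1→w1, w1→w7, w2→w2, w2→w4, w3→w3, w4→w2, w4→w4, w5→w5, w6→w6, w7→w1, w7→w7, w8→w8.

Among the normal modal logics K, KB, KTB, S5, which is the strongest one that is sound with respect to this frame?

S5

Symmetric (axiom B): yes — every pair in R has its reverse in R.
Reflexive (axiom T): yes — every world is R-related to itself.
Euclidean (axiom 5): yes — any two successors of a common world are R-related.
So F validates K, KB, KTB, S5. The strongest is S5.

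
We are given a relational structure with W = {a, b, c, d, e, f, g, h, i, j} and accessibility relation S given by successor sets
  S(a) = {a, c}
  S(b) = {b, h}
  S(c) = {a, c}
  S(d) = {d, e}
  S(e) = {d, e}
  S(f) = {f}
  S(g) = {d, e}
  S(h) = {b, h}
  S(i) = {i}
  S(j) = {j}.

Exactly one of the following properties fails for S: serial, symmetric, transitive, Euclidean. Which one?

Serial: yes — every world has a successor (e.g. a S a).
Symmetric: no — g S d but not d S g.
Transitive: yes — every two-step S-path is closed by a direct edge.
Euclidean: yes — any two successors of a common world are S-related.
Only symmetric fails.

symmetric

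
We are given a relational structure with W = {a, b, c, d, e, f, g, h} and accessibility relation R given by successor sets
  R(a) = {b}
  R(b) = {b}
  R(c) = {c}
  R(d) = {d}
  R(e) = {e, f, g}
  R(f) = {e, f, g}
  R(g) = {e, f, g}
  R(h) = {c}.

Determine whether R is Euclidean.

Yes

Euclidean: yes — any two successors of a common world are R-related.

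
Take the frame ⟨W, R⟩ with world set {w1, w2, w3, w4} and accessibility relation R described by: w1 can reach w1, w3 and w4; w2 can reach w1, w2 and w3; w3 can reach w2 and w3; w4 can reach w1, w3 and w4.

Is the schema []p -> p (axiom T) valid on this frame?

By correspondence theory, T is valid on a frame iff R is reflexive.
Reflexive: yes — every world is R-related to itself.

Yes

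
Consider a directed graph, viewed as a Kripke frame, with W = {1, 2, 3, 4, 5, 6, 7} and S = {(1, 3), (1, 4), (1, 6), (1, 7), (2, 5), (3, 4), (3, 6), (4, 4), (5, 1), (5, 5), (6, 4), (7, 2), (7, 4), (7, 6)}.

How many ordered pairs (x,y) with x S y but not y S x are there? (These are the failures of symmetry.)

Enumerating: (1,3), (1,4), (1,6), (1,7), (2,5), (3,4), (3,6), (5,1), (6,4), (7,2), (7,4), (7,6).

12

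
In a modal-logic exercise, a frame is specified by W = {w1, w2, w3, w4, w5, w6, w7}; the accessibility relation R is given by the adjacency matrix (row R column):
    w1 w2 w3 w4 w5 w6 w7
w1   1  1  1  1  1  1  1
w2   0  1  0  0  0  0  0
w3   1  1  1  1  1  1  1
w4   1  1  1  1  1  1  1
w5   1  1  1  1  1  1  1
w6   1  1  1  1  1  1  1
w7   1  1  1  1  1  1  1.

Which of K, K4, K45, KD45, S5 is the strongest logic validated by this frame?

Transitive (axiom 4): yes — every two-step R-path is closed by a direct edge.
Euclidean (axiom 5): no — w1 R w2 and w1 R w3, but not w2 R w3.
Serial (axiom D): yes — every world has a successor (e.g. w1 R w1).
Reflexive (axiom T): yes — every world is R-related to itself.
So F validates K, K4; K45 would additionally require R to be Euclidean. The strongest is K4.

K4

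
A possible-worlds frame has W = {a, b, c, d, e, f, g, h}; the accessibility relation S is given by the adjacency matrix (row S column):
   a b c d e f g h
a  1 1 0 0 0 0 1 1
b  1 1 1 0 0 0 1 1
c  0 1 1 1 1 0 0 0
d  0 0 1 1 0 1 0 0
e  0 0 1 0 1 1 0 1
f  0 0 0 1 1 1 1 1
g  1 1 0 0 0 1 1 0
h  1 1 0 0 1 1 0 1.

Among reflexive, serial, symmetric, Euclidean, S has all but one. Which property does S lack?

Euclidean

Reflexive: yes — every world is S-related to itself.
Serial: yes — every world has a successor (e.g. a S a).
Symmetric: yes — every pair in S has its reverse in S.
Euclidean: no — a S g and a S h, but not g S h.
Only Euclidean fails.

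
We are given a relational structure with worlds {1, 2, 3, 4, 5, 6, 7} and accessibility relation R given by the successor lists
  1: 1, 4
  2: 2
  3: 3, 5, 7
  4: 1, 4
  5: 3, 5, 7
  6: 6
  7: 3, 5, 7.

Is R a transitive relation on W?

Transitive: yes — every two-step R-path is closed by a direct edge.

Yes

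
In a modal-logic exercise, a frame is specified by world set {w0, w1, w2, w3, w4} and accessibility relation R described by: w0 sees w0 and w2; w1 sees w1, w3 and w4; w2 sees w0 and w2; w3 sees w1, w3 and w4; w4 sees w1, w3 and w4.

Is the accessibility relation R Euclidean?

Yes

Euclidean: yes — any two successors of a common world are R-related.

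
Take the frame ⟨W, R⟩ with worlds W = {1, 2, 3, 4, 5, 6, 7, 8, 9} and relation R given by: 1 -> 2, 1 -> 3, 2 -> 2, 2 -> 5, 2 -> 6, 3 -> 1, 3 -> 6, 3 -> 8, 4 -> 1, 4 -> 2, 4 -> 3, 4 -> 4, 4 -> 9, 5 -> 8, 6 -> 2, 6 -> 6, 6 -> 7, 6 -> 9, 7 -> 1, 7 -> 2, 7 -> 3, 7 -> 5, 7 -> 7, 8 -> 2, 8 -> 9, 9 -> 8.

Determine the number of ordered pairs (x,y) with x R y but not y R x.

16

Enumerating: (1,2), (2,5), (3,6), (3,8), (4,1), (4,2), (4,3), (4,9), (5,8), (6,7), (6,9), (7,1), (7,2), (7,3), (7,5), (8,2).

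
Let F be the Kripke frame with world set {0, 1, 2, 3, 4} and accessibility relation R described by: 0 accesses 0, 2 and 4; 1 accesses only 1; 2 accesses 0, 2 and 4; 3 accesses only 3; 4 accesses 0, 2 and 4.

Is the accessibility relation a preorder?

Yes

Reflexive: yes — every world is R-related to itself.
Transitive: yes — every two-step R-path is closed by a direct edge.
So R is a preorder.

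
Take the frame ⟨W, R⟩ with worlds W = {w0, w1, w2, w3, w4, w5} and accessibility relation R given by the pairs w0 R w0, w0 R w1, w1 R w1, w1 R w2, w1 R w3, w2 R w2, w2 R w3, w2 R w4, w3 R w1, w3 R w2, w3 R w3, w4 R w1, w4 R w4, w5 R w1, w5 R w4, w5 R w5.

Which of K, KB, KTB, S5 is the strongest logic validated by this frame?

Symmetric (axiom B): no — w0 R w1 but not w1 R w0.
Reflexive (axiom T): yes — every world is R-related to itself.
Euclidean (axiom 5): no — w2 R w3 and w2 R w4, but not w3 R w4.
So F validates K; KB would additionally require R to be symmetric. The strongest is K.

K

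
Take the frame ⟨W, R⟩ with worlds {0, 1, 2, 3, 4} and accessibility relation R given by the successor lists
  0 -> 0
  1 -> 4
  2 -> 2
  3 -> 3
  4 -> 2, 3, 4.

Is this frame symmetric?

No

Symmetric: no — 1 R 4 but not 4 R 1.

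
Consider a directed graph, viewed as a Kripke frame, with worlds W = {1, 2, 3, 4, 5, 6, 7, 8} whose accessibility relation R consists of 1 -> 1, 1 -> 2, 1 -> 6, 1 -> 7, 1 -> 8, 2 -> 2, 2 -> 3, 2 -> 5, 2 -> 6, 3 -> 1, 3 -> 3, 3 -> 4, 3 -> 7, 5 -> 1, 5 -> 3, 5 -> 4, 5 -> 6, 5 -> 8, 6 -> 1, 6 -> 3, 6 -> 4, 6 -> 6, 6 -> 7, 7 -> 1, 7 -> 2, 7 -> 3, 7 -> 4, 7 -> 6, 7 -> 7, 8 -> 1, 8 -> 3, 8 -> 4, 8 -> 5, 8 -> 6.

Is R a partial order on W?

No

Reflexive: no — 4 is not related to itself.
Transitive: no — 1 R 2 and 2 R 3, but not 1 R 3.
Antisymmetric: no — 1 R 6 and 6 R 1 with 1 ≠ 6.
So R is not a partial order.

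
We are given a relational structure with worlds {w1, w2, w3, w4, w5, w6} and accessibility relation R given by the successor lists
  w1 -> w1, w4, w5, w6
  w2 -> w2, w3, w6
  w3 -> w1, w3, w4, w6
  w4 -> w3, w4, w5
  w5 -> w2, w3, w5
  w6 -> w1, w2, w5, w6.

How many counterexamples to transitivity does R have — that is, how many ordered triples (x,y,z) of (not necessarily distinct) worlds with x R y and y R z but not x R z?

Enumerating: (w1,w4,w3), (w1,w5,w2), (w1,w5,w3), (w1,w6,w2), (w2,w3,w1), (w2,w3,w4), (w2,w6,w1), (w2,w6,w5), (w3,w1,w5), (w3,w4,w5), (w3,w6,w2), (w3,w6,w5), … and 10 more.
Total: 22.

22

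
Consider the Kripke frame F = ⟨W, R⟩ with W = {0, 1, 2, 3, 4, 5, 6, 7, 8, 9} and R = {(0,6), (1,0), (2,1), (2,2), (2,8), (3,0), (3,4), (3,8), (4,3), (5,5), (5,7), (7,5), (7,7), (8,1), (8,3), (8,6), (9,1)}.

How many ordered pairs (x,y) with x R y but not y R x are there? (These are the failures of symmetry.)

8

Enumerating: (0,6), (1,0), (2,1), (2,8), (3,0), (8,1), (8,6), (9,1).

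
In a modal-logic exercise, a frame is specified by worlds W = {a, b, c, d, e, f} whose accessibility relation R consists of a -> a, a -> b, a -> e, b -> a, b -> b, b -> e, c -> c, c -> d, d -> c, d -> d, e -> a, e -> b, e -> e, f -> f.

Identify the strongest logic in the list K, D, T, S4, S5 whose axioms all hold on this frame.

S5

Serial (axiom D): yes — every world has a successor (e.g. a R a).
Reflexive (axiom T): yes — every world is R-related to itself.
Transitive (axiom 4): yes — every two-step R-path is closed by a direct edge.
Euclidean (axiom 5): yes — any two successors of a common world are R-related.
So F validates K, D, T, S4, S5. The strongest is S5.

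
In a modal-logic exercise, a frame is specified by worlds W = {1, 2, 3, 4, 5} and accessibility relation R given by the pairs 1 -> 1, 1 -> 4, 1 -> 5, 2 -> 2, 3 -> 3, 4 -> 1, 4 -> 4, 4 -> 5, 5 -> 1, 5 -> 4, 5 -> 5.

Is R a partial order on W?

No

Reflexive: yes — every world is R-related to itself.
Transitive: yes — every two-step R-path is closed by a direct edge.
Antisymmetric: no — 1 R 4 and 4 R 1 with 1 ≠ 4.
So R is not a partial order.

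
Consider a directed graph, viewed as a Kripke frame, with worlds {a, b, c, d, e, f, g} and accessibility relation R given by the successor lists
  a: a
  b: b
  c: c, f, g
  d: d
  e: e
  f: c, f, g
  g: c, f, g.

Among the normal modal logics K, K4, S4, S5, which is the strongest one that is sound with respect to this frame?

S5

Transitive (axiom 4): yes — every two-step R-path is closed by a direct edge.
Reflexive (axiom T): yes — every world is R-related to itself.
Euclidean (axiom 5): yes — any two successors of a common world are R-related.
So F validates K, K4, S4, S5. The strongest is S5.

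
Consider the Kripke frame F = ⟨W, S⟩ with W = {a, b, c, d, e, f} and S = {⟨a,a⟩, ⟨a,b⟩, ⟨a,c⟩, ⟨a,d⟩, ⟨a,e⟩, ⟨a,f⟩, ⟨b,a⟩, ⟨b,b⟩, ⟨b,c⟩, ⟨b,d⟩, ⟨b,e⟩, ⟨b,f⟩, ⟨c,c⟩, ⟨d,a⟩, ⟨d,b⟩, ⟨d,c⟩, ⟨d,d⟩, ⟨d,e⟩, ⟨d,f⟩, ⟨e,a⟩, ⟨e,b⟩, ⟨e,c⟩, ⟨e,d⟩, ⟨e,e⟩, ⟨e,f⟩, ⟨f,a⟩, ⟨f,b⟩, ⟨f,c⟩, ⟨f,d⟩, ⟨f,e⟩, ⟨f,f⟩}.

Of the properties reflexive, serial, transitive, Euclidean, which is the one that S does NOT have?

Euclidean

Reflexive: yes — every world is S-related to itself.
Serial: yes — every world has a successor (e.g. a S a).
Transitive: yes — every two-step S-path is closed by a direct edge.
Euclidean: no — a S c and a S b, but not c S b.
Only Euclidean fails.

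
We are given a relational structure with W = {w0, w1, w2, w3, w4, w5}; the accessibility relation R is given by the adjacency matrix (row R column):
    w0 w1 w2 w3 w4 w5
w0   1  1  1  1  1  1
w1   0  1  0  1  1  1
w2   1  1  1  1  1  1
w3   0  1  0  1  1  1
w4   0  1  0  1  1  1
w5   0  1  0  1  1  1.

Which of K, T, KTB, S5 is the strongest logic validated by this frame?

Reflexive (axiom T): yes — every world is R-related to itself.
Symmetric (axiom B): no — w0 R w1 but not w1 R w0.
Euclidean (axiom 5): no — w0 R w1 and w0 R w2, but not w1 R w2.
So F validates K, T; KTB would additionally require R to be symmetric. The strongest is T.

T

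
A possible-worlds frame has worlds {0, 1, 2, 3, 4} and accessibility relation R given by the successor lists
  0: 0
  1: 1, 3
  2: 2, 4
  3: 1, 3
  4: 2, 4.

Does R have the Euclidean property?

Yes

Euclidean: yes — any two successors of a common world are R-related.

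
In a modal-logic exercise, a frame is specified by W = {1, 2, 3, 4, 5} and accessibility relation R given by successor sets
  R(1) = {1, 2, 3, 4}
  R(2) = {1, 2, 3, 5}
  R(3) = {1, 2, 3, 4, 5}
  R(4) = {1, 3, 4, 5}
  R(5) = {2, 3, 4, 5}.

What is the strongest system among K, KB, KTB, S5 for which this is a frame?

Symmetric (axiom B): yes — every pair in R has its reverse in R.
Reflexive (axiom T): yes — every world is R-related to itself.
Euclidean (axiom 5): no — 1 R 2 and 1 R 4, but not 2 R 4.
So F validates K, KB, KTB; S5 would additionally require R to be Euclidean. The strongest is KTB.

KTB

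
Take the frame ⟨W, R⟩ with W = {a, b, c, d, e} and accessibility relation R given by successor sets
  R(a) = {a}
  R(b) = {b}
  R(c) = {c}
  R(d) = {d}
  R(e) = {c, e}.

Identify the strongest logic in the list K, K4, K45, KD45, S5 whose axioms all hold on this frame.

Transitive (axiom 4): yes — every two-step R-path is closed by a direct edge.
Euclidean (axiom 5): no — e R c and e R e, but not c R e.
Serial (axiom D): yes — every world has a successor (e.g. a R a).
Reflexive (axiom T): yes — every world is R-related to itself.
So F validates K, K4; K45 would additionally require R to be Euclidean. The strongest is K4.

K4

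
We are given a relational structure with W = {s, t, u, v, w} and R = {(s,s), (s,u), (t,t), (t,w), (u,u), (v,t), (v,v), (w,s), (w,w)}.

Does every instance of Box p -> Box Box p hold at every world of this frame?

Axiom 4 corresponds to the accessibility relation being transitive.
Transitive: no — t R w and w R s, but not t R s.

No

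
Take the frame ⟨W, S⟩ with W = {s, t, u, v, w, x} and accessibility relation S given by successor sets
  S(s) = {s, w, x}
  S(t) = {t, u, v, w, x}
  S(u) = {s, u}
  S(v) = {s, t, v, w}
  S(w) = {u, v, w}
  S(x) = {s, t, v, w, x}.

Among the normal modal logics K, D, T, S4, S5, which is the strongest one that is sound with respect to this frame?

Serial (axiom D): yes — every world has a successor (e.g. s S s).
Reflexive (axiom T): yes — every world is S-related to itself.
Transitive (axiom 4): no — s S w and w S u, but not s S u.
Euclidean (axiom 5): no — s S w and s S x, but not w S x.
So F validates K, D, T; S4 would additionally require S to be transitive. The strongest is T.

T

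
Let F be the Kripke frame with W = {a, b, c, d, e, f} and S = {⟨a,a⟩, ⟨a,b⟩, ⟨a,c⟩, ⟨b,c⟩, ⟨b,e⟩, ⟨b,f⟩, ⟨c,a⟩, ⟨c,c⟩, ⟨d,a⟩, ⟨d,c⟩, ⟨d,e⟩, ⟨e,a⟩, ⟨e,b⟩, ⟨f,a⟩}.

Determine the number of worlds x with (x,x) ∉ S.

4

Enumerating: b, d, e, f.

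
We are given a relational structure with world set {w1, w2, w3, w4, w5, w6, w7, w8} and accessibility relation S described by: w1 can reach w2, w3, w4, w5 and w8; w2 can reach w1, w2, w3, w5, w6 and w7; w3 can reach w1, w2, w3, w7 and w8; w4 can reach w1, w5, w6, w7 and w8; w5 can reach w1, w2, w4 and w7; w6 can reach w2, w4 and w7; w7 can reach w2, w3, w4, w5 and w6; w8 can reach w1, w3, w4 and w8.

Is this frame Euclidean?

No

Euclidean: no — w1 S w2 and w1 S w4, but not w2 S w4.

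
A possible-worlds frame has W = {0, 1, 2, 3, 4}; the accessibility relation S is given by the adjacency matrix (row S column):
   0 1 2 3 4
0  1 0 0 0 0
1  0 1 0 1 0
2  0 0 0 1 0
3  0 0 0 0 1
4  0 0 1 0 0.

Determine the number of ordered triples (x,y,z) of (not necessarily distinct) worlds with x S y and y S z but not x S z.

4

Enumerating: (1,3,4), (2,3,4), (3,4,2), (4,2,3).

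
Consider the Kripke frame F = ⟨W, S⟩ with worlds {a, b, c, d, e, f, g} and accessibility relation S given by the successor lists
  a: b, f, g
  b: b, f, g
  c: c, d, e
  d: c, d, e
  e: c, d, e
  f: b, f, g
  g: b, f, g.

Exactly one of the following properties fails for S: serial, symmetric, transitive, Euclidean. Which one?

symmetric

Serial: yes — every world has a successor (e.g. a S b).
Symmetric: no — a S b but not b S a.
Transitive: yes — every two-step S-path is closed by a direct edge.
Euclidean: yes — any two successors of a common world are S-related.
Only symmetric fails.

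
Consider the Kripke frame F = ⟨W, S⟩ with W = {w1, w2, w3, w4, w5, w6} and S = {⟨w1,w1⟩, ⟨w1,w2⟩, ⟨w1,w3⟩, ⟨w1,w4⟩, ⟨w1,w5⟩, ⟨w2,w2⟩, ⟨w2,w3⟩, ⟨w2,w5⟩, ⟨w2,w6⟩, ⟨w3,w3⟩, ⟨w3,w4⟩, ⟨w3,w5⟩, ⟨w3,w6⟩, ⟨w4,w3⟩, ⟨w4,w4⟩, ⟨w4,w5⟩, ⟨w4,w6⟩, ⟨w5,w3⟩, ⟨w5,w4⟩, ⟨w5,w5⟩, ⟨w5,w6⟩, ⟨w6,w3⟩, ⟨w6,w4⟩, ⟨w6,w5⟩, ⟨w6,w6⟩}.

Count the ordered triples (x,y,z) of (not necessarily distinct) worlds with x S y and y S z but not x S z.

7

Enumerating: (w1,w2,w6), (w1,w3,w6), (w1,w4,w6), (w1,w5,w6), (w2,w3,w4), (w2,w5,w4), (w2,w6,w4).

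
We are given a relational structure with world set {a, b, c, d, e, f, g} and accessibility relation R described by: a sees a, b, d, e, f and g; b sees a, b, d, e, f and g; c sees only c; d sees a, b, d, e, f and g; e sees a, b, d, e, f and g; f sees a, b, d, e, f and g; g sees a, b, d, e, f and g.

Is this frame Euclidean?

Euclidean: yes — any two successors of a common world are R-related.

Yes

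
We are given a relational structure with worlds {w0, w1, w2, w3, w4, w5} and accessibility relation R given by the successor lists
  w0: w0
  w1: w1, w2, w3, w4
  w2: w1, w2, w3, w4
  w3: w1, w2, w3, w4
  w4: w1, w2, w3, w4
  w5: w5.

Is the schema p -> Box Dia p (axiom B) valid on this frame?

By correspondence theory, B is valid on a frame iff R is symmetric.
Symmetric: yes — every pair in R has its reverse in R.

Yes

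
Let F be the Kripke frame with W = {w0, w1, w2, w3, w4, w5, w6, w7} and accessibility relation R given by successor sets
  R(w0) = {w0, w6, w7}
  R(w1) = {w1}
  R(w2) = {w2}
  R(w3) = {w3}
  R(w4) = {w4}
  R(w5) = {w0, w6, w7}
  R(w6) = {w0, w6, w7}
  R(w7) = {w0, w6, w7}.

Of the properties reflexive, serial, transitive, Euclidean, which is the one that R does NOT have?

reflexive

Reflexive: no — w5 is not related to itself.
Serial: yes — every world has a successor (e.g. w0 R w0).
Transitive: yes — every two-step R-path is closed by a direct edge.
Euclidean: yes — any two successors of a common world are R-related.
Only reflexive fails.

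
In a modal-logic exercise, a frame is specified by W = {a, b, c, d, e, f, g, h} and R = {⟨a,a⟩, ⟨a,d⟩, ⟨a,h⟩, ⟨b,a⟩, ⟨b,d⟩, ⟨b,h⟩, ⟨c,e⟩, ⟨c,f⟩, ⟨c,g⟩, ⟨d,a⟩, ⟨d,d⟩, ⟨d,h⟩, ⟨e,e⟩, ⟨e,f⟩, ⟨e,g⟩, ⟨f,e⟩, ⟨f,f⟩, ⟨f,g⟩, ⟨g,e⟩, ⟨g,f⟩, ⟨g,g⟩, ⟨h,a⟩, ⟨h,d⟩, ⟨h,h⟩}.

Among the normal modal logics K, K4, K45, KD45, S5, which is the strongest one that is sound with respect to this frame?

Transitive (axiom 4): yes — every two-step R-path is closed by a direct edge.
Euclidean (axiom 5): yes — any two successors of a common world are R-related.
Serial (axiom D): yes — every world has a successor (e.g. a R a).
Reflexive (axiom T): no — b is not related to itself.
So F validates K, K4, K45, KD45; S5 would additionally require R to be reflexive. The strongest is KD45.

KD45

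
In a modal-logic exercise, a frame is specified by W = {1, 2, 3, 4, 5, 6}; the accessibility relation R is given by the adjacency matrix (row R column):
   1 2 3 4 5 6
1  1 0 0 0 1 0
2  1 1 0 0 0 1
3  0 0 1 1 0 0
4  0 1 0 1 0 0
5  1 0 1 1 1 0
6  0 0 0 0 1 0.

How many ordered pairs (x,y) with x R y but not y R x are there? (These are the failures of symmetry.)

7

Enumerating: (2,1), (2,6), (3,4), (4,2), (5,3), (5,4), (6,5).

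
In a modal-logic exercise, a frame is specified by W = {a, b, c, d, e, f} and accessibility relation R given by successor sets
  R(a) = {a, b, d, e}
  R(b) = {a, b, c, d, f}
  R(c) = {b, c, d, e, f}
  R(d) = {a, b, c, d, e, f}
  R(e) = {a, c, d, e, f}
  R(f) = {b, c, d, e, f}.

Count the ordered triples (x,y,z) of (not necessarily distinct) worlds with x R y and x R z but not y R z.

20

Enumerating: (a,b,e), (a,e,b), (b,a,c), (b,a,f), (b,c,a), (b,f,a), (c,b,e), (c,e,b), (d,a,c), (d,a,f), (d,b,e), (d,c,a), … and 8 more.
Total: 20.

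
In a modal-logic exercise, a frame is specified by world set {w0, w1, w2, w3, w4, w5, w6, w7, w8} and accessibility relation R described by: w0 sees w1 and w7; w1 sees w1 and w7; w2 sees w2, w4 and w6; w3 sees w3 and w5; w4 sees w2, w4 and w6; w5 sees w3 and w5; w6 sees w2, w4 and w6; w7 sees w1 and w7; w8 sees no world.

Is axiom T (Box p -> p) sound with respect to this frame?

The schema T characterises exactly the reflexive frames.
Reflexive: no — w0 is not related to itself.

No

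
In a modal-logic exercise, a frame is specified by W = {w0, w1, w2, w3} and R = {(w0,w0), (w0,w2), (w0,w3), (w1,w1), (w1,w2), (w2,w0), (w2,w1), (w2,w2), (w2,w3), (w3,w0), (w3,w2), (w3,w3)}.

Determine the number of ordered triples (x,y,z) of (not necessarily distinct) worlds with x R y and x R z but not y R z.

4

Enumerating: (w2,w0,w1), (w2,w1,w0), (w2,w1,w3), (w2,w3,w1).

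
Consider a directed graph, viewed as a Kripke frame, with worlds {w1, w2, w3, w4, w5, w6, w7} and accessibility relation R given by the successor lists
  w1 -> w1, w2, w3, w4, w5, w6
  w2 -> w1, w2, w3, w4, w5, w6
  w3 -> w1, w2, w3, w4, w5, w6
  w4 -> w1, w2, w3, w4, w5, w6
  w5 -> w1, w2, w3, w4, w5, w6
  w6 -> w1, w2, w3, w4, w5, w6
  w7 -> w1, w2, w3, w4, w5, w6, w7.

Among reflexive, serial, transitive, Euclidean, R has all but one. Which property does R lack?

Euclidean

Reflexive: yes — every world is R-related to itself.
Serial: yes — every world has a successor (e.g. w1 R w1).
Transitive: yes — every two-step R-path is closed by a direct edge.
Euclidean: no — w7 R w1 and w7 R w7, but not w1 R w7.
Only Euclidean fails.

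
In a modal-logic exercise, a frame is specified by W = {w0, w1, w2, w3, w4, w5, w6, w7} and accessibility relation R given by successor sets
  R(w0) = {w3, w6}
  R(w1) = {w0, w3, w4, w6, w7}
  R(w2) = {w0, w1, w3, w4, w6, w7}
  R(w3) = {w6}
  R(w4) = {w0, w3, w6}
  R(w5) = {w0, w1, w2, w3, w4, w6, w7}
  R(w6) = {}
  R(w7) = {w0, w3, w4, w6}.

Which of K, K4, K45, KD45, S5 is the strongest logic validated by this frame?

K4

Transitive (axiom 4): yes — every two-step R-path is closed by a direct edge.
Euclidean (axiom 5): no — w0 R w6 and w0 R w3, but not w6 R w3.
Serial (axiom D): no — w6 has no R-successor.
Reflexive (axiom T): no — w0 is not related to itself.
So F validates K, K4; K45 would additionally require R to be Euclidean. The strongest is K4.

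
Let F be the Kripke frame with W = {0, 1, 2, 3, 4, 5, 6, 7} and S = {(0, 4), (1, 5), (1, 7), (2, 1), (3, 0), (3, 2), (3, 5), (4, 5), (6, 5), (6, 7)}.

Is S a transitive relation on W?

No

Transitive: no — 0 S 4 and 4 S 5, but not 0 S 5.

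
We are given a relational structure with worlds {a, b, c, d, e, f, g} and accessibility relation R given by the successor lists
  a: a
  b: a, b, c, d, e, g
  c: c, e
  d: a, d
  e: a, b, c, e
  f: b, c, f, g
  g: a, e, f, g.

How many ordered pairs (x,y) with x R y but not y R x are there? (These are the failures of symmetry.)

Enumerating: (b,a), (b,c), (b,d), (b,g), (d,a), (e,a), (f,b), (f,c), (g,a), (g,e).

10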